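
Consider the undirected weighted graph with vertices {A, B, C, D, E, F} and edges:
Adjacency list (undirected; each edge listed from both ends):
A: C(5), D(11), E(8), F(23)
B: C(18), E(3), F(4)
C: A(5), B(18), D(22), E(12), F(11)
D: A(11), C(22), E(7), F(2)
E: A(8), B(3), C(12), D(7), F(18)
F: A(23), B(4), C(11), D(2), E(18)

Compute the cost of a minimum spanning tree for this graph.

22

Sort edges by weight, then run Kruskal:
D–F (2): add. Components now {A} {B} {C} {D,F} {E}
B–E (3): add. Components now {A} {B,E} {C} {D,F}
B–F (4): add. Components now {A} {B,D,E,F} {C}
A–C (5): add. Components now {A,C} {B,D,E,F}
D–E (7): skip — D and E already connected.
A–E (8): add. Components now {A,B,C,D,E,F}
MST edges: D–F, B–E, B–F, A–C, A–E; total weight 2+3+4+5+8 = 22.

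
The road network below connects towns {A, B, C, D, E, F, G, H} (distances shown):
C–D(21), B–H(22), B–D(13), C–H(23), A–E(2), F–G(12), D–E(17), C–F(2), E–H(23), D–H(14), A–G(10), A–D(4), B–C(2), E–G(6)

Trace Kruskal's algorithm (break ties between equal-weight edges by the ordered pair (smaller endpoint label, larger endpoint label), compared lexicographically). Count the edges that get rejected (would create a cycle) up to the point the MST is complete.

2

Kruskal: consider edges lightest-first.
A–E (2): add — endpoints in different components.
B–C (2): add — endpoints in different components.
C–F (2): add — endpoints in different components.
A–D (4): add — endpoints in different components.
E–G (6): add — endpoints in different components.
A–G (10): skip — A and G already connected.
F–G (12): add — endpoints in different components.
B–D (13): skip — B and D already connected.
D–H (14): add — endpoints in different components.
Edges rejected before the tree was complete: 2.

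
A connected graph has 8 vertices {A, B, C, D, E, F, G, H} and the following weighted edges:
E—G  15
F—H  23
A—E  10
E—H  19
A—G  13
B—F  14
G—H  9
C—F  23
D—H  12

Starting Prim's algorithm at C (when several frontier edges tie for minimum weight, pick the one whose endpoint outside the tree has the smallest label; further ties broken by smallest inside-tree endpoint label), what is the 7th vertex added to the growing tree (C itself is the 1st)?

Grow the tree from C using Prim:
Step 1: cheapest edge leaving the tree is C—F (23); add F.
Step 2: cheapest edge leaving the tree is B—F (14); add B.
Step 3: cheapest edge leaving the tree is F—H (23); add H.
Step 4: cheapest edge leaving the tree is G—H (9); add G.
Step 5: cheapest edge leaving the tree is D—H (12); add D.
Step 6: cheapest edge leaving the tree is A—G (13); add A.
Step 7: cheapest edge leaving the tree is A—E (10); add E.
Vertex order: C, F, B, H, G, D, A, E. The 7th vertex is A.

A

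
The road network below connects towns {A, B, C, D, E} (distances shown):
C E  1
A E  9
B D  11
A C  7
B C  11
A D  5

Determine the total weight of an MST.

Kruskal: consider edges lightest-first.
C E (1): add. Components now {A} {B} {C,E} {D}
A D (5): add. Components now {A,D} {B} {C,E}
A C (7): add. Components now {A,C,D,E} {B}
A E (9): skip — A and E already connected.
B C (11): add. Components now {A,B,C,D,E}
MST edges: C E, A D, A C, B C; total weight 1+5+7+11 = 24.

24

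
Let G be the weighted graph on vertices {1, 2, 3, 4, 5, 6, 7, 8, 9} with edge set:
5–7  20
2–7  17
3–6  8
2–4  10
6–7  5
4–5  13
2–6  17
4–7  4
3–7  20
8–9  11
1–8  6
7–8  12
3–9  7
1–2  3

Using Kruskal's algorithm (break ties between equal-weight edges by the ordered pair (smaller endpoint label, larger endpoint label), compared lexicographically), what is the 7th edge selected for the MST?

Kruskal's algorithm — process edges by increasing weight (ties by edge label):
1–2 (3): add — endpoints in different components.
4–7 (4): add — endpoints in different components.
6–7 (5): add — endpoints in different components.
1–8 (6): add — endpoints in different components.
3–9 (7): add — endpoints in different components.
3–6 (8): add — endpoints in different components.
2–4 (10): add — endpoints in different components.
8–9 (11): skip — 8 and 9 already connected.
7–8 (12): skip — 7 and 8 already connected.
4–5 (13): add — endpoints in different components.
The 7th edge added is 2–4.

2-4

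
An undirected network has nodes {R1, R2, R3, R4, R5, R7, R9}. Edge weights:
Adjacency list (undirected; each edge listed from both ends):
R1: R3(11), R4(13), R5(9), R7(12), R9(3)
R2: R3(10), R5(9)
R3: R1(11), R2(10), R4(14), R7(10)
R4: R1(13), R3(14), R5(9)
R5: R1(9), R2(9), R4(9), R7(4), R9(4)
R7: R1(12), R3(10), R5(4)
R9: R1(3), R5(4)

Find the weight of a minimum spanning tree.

39

Prim, starting at R7.
Step 1: cheapest edge leaving the tree is R5–R7 (4); add R5.
Step 2: cheapest edge leaving the tree is R5–R9 (4); add R9.
Step 3: cheapest edge leaving the tree is R1–R9 (3); add R1.
Step 4: cheapest edge leaving the tree is R2–R5 (9); add R2.
Step 5: cheapest edge leaving the tree is R4–R5 (9); add R4.
Step 6: cheapest edge leaving the tree is R2–R3 (10); add R3.
MST edges: R5–R7, R5–R9, R1–R9, R2–R5, R4–R5, R2–R3; total weight 4+4+3+9+9+10 = 39.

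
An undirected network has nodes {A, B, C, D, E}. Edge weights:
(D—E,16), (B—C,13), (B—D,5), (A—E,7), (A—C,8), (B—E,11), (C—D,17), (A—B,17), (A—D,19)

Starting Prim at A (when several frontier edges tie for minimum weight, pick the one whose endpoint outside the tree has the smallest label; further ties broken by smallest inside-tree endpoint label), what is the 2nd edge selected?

A-C

Grow the tree from A using Prim:
Step 1: cheapest edge leaving the tree is A—E (7); add E.
Step 2: cheapest edge leaving the tree is A—C (8); add C.
Step 3: cheapest edge leaving the tree is B—E (11); add B.
Step 4: cheapest edge leaving the tree is B—D (5); add D.
The 2nd edge added is A—C.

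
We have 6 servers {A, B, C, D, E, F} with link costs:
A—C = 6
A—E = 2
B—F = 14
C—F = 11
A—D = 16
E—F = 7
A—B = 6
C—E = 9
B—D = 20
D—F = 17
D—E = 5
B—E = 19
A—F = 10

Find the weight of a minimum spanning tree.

26

Prim, starting at C.
Step 1: cheapest edge leaving the tree is A—C (6); add A.
Step 2: cheapest edge leaving the tree is A—E (2); add E.
Step 3: cheapest edge leaving the tree is D—E (5); add D.
Step 4: cheapest edge leaving the tree is A—B (6); add B.
Step 5: cheapest edge leaving the tree is E—F (7); add F.
MST edges: A—C, A—E, D—E, A—B, E—F; total weight 6+2+5+6+7 = 26.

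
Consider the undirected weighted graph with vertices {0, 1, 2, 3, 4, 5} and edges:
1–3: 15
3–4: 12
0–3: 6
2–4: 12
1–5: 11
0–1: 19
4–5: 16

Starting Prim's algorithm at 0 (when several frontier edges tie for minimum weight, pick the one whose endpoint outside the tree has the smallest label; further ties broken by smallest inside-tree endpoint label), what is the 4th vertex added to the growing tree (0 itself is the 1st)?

Prim, starting at 0.
Step 1: frontier [0–3 6, 0–1 19] → take 0–3 (6); add 3.
Step 2: frontier [0–1 19, 3–4 12, 1–3 15] → take 3–4 (12); add 4.
Step 3: frontier [0–1 19, 1–3 15, 2–4 12, 4–5 16] → take 2–4 (12); add 2.
Step 4: frontier [0–1 19, 1–3 15, 4–5 16] → take 1–3 (15); add 1.
Step 5: frontier [1–5 11, 4–5 16] → take 1–5 (11); add 5.
Vertex order: 0, 3, 4, 2, 1, 5. The 4th vertex is 2.

2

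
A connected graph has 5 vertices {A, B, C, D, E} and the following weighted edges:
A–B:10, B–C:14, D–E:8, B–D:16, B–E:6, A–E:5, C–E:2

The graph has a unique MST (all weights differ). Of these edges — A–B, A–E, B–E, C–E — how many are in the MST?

3

Kruskal's algorithm — process edges by increasing weight (ties by edge label):
C–E (2): add — endpoints in different components.
A–E (5): add — endpoints in different components.
B–E (6): add — endpoints in different components.
D–E (8): add — endpoints in different components.
MST edge set: {C–E, A–E, B–E, D–E}.
Of the listed edges, {A–E, B–E, C–E} are in the MST → 3.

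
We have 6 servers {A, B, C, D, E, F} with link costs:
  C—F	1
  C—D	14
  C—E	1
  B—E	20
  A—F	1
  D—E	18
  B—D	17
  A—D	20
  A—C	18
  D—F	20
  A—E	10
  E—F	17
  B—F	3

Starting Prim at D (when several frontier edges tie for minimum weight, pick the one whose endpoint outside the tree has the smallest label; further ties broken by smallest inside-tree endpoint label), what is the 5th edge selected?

B-F

Prim, starting at D.
Step 1: frontier [C—D 14, B—D 17, D—E 18, A—D 20, D—F 20] → take C—D (14); add C.
Step 2: frontier [C—E 1, C—F 1, A—C 18, B—D 17, D—E 18, A—D 20, D—F 20] → take C—E (1); add E.
Step 3: frontier [C—F 1, A—C 18, B—D 17, A—D 20, D—F 20, A—E 10, E—F 17, B—E 20] → take C—F (1); add F.
Step 4: frontier [A—C 18, B—D 17, A—D 20, A—E 10, B—E 20, A—F 1, B—F 3] → take A—F (1); add A.
Step 5: frontier [B—D 17, B—E 20, B—F 3] → take B—F (3); add B.
The 5th edge added is B—F.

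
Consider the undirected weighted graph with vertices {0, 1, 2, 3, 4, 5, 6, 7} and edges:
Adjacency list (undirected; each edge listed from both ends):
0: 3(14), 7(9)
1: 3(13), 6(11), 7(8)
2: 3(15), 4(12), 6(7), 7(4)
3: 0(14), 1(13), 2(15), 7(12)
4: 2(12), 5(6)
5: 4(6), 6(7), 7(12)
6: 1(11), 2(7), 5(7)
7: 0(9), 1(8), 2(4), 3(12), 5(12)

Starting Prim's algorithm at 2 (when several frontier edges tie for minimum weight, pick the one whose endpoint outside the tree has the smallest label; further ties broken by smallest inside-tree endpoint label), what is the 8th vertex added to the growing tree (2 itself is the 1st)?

3

Prim, starting at 2.
Step 1: frontier [2—7 4, 2—6 7, 2—4 12, 2—3 15] → take 2—7 (4); add 7.
Step 2: frontier [2—6 7, 2—4 12, 2—3 15, 1—7 8, 0—7 9, 3—7 12, 5—7 12] → take 2—6 (7); add 6.
Step 3: frontier [2—4 12, 2—3 15, 5—6 7, 1—6 11, 1—7 8, 0—7 9, 3—7 12, 5—7 12] → take 5—6 (7); add 5.
Step 4: frontier [2—4 12, 2—3 15, 4—5 6, 1—6 11, 1—7 8, 0—7 9, 3—7 12] → take 4—5 (6); add 4.
Step 5: frontier [2—3 15, 1—6 11, 1—7 8, 0—7 9, 3—7 12] → take 1—7 (8); add 1.
Step 6: frontier [1—3 13, 2—3 15, 0—7 9, 3—7 12] → take 0—7 (9); add 0.
Step 7: frontier [0—3 14, 1—3 13, 2—3 15, 3—7 12] → take 3—7 (12); add 3.
Vertex order: 2, 7, 6, 5, 4, 1, 0, 3. The 8th vertex is 3.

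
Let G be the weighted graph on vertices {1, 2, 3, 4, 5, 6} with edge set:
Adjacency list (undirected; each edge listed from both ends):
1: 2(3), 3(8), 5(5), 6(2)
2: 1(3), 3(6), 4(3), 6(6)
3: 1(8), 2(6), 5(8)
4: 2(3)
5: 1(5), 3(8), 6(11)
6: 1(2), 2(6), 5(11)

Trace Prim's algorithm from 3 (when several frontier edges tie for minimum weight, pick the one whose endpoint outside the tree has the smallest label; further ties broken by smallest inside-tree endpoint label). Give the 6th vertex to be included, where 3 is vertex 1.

5

Prim, starting at 3.
Step 1: frontier [2-3 6, 1-3 8, 3-5 8] → take 2-3 (6); add 2.
Step 2: frontier [1-2 3, 2-4 3, 2-6 6, 1-3 8, 3-5 8] → take 1-2 (3); add 1.
Step 3: frontier [1-6 2, 1-5 5, 2-4 3, 2-6 6, 3-5 8] → take 1-6 (2); add 6.
Step 4: frontier [1-5 5, 2-4 3, 3-5 8, 5-6 11] → take 2-4 (3); add 4.
Step 5: frontier [1-5 5, 3-5 8, 5-6 11] → take 1-5 (5); add 5.
Vertex order: 3, 2, 1, 6, 4, 5. The 6th vertex is 5.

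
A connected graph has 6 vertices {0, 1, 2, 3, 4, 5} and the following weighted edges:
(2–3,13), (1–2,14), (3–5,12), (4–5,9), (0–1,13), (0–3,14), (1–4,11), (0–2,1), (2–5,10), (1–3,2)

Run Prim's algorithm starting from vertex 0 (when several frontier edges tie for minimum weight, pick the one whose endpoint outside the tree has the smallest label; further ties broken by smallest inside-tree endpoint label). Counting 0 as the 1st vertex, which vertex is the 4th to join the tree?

Prim, starting at 0.
Step 1: cheapest edge leaving the tree is 0–2 (1); add 2.
Step 2: cheapest edge leaving the tree is 2–5 (10); add 5.
Step 3: cheapest edge leaving the tree is 4–5 (9); add 4.
Step 4: cheapest edge leaving the tree is 1–4 (11); add 1.
Step 5: cheapest edge leaving the tree is 1–3 (2); add 3.
Vertex order: 0, 2, 5, 4, 1, 3. The 4th vertex is 4.

4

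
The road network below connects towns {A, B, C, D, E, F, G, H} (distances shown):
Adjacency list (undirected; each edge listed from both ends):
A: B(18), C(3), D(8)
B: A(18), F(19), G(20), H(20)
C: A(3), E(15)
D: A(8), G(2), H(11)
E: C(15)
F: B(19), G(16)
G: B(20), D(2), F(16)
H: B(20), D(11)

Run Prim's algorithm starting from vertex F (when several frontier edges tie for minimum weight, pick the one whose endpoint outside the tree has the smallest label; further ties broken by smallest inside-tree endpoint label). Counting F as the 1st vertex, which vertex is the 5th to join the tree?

Prim, starting at F.
Step 1: frontier [F-G 16, B-F 19] → take F-G (16); add G.
Step 2: frontier [B-F 19, D-G 2, B-G 20] → take D-G (2); add D.
Step 3: frontier [A-D 8, D-H 11, B-F 19, B-G 20] → take A-D (8); add A.
Step 4: frontier [A-C 3, A-B 18, D-H 11, B-F 19, B-G 20] → take A-C (3); add C.
Step 5: frontier [A-B 18, C-E 15, D-H 11, B-F 19, B-G 20] → take D-H (11); add H.
Step 6: frontier [A-B 18, C-E 15, B-F 19, B-G 20, B-H 20] → take C-E (15); add E.
Step 7: frontier [A-B 18, B-F 19, B-G 20, B-H 20] → take A-B (18); add B.
Vertex order: F, G, D, A, C, H, E, B. The 5th vertex is C.

C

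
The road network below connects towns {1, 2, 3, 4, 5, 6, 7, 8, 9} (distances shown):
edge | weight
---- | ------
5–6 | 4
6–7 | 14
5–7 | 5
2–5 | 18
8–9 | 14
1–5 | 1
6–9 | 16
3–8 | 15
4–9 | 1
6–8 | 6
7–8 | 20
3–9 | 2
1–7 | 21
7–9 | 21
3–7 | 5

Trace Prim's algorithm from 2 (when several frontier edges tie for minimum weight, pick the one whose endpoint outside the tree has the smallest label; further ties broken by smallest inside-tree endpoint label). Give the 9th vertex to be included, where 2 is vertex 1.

8

Grow the tree from 2 using Prim:
Step 1: cheapest edge leaving the tree is 2–5 (18); add 5.
Step 2: cheapest edge leaving the tree is 1–5 (1); add 1.
Step 3: cheapest edge leaving the tree is 5–6 (4); add 6.
Step 4: cheapest edge leaving the tree is 5–7 (5); add 7.
Step 5: cheapest edge leaving the tree is 3–7 (5); add 3.
Step 6: cheapest edge leaving the tree is 3–9 (2); add 9.
Step 7: cheapest edge leaving the tree is 4–9 (1); add 4.
Step 8: cheapest edge leaving the tree is 6–8 (6); add 8.
Vertex order: 2, 5, 1, 6, 7, 3, 9, 4, 8. The 9th vertex is 8.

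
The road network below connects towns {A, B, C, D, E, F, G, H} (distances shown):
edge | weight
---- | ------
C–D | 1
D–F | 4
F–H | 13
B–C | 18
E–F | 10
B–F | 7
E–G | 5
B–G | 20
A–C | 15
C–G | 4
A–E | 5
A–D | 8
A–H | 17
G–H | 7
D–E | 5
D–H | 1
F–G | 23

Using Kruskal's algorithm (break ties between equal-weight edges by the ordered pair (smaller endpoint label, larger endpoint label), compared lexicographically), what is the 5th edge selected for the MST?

Kruskal's algorithm — process edges by increasing weight (ties by edge label):
C–D (1): add — endpoints in different components.
D–H (1): add — endpoints in different components.
C–G (4): add — endpoints in different components.
D–F (4): add — endpoints in different components.
A–E (5): add — endpoints in different components.
D–E (5): add — endpoints in different components.
E–G (5): skip — E and G already connected.
B–F (7): add — endpoints in different components.
The 5th edge added is A–E.

A-E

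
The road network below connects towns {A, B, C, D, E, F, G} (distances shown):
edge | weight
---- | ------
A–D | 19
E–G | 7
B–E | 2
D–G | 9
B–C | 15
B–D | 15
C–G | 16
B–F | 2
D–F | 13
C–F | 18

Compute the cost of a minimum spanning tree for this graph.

Sort edges by weight, then run Kruskal:
B–E (2): add — endpoints in different components.
B–F (2): add — endpoints in different components.
E–G (7): add — endpoints in different components.
D–G (9): add — endpoints in different components.
D–F (13): skip — D and F already connected.
B–C (15): add — endpoints in different components.
B–D (15): skip — B and D already connected.
C–G (16): skip — C and G already connected.
C–F (18): skip — C and F already connected.
A–D (19): add — endpoints in different components.
MST edges: B–E, B–F, E–G, D–G, B–C, A–D; total weight 2+2+7+9+15+19 = 54.

54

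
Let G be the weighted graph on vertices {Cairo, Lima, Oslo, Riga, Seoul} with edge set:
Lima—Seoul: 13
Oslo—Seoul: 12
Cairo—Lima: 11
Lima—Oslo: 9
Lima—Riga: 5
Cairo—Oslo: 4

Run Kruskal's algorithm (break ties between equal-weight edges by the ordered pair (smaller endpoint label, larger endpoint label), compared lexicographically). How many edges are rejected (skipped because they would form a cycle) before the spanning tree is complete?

Kruskal: consider edges lightest-first.
Cairo—Oslo (4): add. Components now {Cairo,Oslo} {Riga} {Lima} {Seoul}
Lima—Riga (5): add. Components now {Cairo,Oslo} {Lima,Riga} {Seoul}
Lima—Oslo (9): add. Components now {Cairo,Lima,Oslo,Riga} {Seoul}
Cairo—Lima (11): skip — Cairo and Lima already connected.
Oslo—Seoul (12): add. Components now {Cairo,Lima,Oslo,Riga,Seoul}
Edges rejected before the tree was complete: 1.

1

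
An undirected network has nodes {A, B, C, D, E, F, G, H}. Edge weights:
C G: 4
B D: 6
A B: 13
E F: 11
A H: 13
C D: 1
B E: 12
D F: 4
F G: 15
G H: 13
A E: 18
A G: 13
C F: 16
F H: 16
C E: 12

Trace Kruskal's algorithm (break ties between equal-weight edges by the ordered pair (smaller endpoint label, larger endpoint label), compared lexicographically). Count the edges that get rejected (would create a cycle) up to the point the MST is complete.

3

Kruskal's algorithm — process edges by increasing weight (ties by edge label):
C D (1): add — endpoints in different components.
C G (4): add — endpoints in different components.
D F (4): add — endpoints in different components.
B D (6): add — endpoints in different components.
E F (11): add — endpoints in different components.
B E (12): skip — B and E already connected.
C E (12): skip — C and E already connected.
A B (13): add — endpoints in different components.
A G (13): skip — A and G already connected.
A H (13): add — endpoints in different components.
Edges rejected before the tree was complete: 3.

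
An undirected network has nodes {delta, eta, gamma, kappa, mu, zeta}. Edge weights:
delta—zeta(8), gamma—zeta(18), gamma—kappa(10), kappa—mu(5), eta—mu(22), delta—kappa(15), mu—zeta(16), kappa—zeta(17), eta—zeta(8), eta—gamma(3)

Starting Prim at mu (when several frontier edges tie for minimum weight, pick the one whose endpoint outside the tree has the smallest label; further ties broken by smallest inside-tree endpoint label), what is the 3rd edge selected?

eta-gamma

Prim's algorithm from mu:
Step 1: cheapest edge leaving the tree is kappa—mu (5); add kappa.
Step 2: cheapest edge leaving the tree is gamma—kappa (10); add gamma.
Step 3: cheapest edge leaving the tree is eta—gamma (3); add eta.
Step 4: cheapest edge leaving the tree is eta—zeta (8); add zeta.
Step 5: cheapest edge leaving the tree is delta—zeta (8); add delta.
The 3rd edge added is eta—gamma.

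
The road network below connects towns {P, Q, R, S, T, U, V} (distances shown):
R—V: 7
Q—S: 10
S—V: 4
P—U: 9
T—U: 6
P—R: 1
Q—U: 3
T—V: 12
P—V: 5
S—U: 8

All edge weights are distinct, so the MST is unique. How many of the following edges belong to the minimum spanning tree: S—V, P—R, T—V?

Kruskal: consider edges lightest-first.
P—R (1): add — endpoints in different components.
Q—U (3): add — endpoints in different components.
S—V (4): add — endpoints in different components.
P—V (5): add — endpoints in different components.
T—U (6): add — endpoints in different components.
R—V (7): skip — V and R already connected.
S—U (8): add — endpoints in different components.
MST edge set: {P—R, Q—U, S—V, P—V, T—U, S—U}.
Of the listed edges, {S—V, P—R} are in the MST → 2.

2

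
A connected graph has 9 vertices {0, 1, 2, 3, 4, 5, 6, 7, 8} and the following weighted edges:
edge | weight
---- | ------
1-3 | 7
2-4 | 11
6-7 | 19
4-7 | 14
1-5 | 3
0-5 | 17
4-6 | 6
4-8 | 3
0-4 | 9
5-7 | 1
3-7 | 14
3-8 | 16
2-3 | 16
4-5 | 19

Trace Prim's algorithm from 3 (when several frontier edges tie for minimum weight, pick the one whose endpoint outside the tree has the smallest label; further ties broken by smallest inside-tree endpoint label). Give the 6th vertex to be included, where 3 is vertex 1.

Grow the tree from 3 using Prim:
Step 1: cheapest edge leaving the tree is 1-3 (7); add 1.
Step 2: cheapest edge leaving the tree is 1-5 (3); add 5.
Step 3: cheapest edge leaving the tree is 5-7 (1); add 7.
Step 4: cheapest edge leaving the tree is 4-7 (14); add 4.
Step 5: cheapest edge leaving the tree is 4-8 (3); add 8.
Step 6: cheapest edge leaving the tree is 4-6 (6); add 6.
Step 7: cheapest edge leaving the tree is 0-4 (9); add 0.
Step 8: cheapest edge leaving the tree is 2-4 (11); add 2.
Vertex order: 3, 1, 5, 7, 4, 8, 6, 0, 2. The 6th vertex is 8.

8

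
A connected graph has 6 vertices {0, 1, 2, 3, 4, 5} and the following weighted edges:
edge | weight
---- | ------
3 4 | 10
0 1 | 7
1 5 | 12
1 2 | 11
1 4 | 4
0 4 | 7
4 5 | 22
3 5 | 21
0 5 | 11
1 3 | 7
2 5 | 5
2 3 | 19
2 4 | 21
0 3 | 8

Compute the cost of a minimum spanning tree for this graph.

Grow the tree from 4 using Prim:
Step 1: cheapest edge leaving the tree is 1 4 (4); add 1.
Step 2: cheapest edge leaving the tree is 0 1 (7); add 0.
Step 3: cheapest edge leaving the tree is 1 3 (7); add 3.
Step 4: cheapest edge leaving the tree is 1 2 (11); add 2.
Step 5: cheapest edge leaving the tree is 2 5 (5); add 5.
MST edges: 1 4, 0 1, 1 3, 1 2, 2 5; total weight 4+7+7+11+5 = 34.

34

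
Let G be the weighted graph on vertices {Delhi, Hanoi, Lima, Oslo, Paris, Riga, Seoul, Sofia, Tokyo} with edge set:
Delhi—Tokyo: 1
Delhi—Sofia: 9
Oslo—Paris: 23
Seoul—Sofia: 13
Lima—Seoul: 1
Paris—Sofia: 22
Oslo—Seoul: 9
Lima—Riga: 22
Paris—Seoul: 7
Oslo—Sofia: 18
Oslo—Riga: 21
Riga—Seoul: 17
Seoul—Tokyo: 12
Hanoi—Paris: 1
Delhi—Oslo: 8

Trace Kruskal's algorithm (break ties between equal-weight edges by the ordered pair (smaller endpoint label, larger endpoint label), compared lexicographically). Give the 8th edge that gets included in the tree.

Riga-Seoul

Kruskal: consider edges lightest-first.
Delhi—Tokyo (1): add — endpoints in different components.
Hanoi—Paris (1): add — endpoints in different components.
Lima—Seoul (1): add — endpoints in different components.
Paris—Seoul (7): add — endpoints in different components.
Delhi—Oslo (8): add — endpoints in different components.
Delhi—Sofia (9): add — endpoints in different components.
Oslo—Seoul (9): add — endpoints in different components.
Seoul—Tokyo (12): skip — Seoul and Tokyo already connected.
Seoul—Sofia (13): skip — Sofia and Seoul already connected.
Riga—Seoul (17): add — endpoints in different components.
The 8th edge added is Riga—Seoul.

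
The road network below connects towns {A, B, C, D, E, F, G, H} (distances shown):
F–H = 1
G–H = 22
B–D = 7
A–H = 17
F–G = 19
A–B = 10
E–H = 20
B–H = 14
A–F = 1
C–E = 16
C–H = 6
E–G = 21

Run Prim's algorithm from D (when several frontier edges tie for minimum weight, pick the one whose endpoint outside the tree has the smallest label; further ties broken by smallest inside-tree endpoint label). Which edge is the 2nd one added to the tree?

A-B

Prim's algorithm from D:
Step 1: frontier [B–D 7] → take B–D (7); add B.
Step 2: frontier [A–B 10, B–H 14] → take A–B (10); add A.
Step 3: frontier [A–F 1, A–H 17, B–H 14] → take A–F (1); add F.
Step 4: frontier [A–H 17, B–H 14, F–H 1, F–G 19] → take F–H (1); add H.
Step 5: frontier [F–G 19, C–H 6, E–H 20, G–H 22] → take C–H (6); add C.
Step 6: frontier [C–E 16, F–G 19, E–H 20, G–H 22] → take C–E (16); add E.
Step 7: frontier [E–G 21, F–G 19, G–H 22] → take F–G (19); add G.
The 2nd edge added is A–B.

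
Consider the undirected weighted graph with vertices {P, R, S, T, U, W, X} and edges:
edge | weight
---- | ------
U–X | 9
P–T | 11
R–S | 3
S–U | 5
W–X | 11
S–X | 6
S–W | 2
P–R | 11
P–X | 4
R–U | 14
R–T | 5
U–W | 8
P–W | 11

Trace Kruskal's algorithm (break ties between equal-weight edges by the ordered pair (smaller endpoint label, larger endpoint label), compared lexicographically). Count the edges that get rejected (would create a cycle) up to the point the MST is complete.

0

Kruskal's algorithm — process edges by increasing weight (ties by edge label):
S–W (2): add. Components now {T} {U} {S,W} {X} {P} {R}
R–S (3): add. Components now {T} {U} {R,S,W} {X} {P}
P–X (4): add. Components now {T} {U} {R,S,W} {P,X}
R–T (5): add. Components now {R,S,T,W} {U} {P,X}
S–U (5): add. Components now {R,S,T,U,W} {P,X}
S–X (6): add. Components now {P,R,S,T,U,W,X}
Edges rejected before the tree was complete: 0.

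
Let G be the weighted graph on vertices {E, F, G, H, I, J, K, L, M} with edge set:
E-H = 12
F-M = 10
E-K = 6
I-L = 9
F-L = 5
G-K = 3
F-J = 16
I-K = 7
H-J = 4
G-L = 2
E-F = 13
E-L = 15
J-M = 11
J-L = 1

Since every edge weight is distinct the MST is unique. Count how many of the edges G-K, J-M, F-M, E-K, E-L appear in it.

Sort edges by weight, then run Kruskal:
J-L (1): add — endpoints in different components.
G-L (2): add — endpoints in different components.
G-K (3): add — endpoints in different components.
H-J (4): add — endpoints in different components.
F-L (5): add — endpoints in different components.
E-K (6): add — endpoints in different components.
I-K (7): add — endpoints in different components.
I-L (9): skip — I and L already connected.
F-M (10): add — endpoints in different components.
MST edge set: {J-L, G-L, G-K, H-J, F-L, E-K, I-K, F-M}.
Of the listed edges, {G-K, F-M, E-K} are in the MST → 3.

3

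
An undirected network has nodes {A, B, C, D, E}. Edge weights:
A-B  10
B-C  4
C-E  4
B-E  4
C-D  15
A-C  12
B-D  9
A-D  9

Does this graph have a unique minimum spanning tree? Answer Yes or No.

Kruskal: consider edges lightest-first.
B-C (4): add. Components now {A} {B,C} {D} {E}
B-E (4): add. Components now {A} {B,C,E} {D}
C-E (4): skip — C and E already connected.
A-D (9): add. Components now {A,D} {B,C,E}
B-D (9): add. Components now {A,B,C,D,E}
Non-tree edge C-E has weight 4, equal to the heaviest edge on its tree cycle — swapping gives another MST of the same weight. Not unique.

No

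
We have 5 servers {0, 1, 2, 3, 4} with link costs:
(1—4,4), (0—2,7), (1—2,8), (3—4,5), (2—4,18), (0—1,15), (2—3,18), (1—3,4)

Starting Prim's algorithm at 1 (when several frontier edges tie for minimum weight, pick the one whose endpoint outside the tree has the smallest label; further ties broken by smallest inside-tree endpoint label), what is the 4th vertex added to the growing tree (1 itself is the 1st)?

2

Grow the tree from 1 using Prim:
Step 1: cheapest edge leaving the tree is 1—3 (4); add 3.
Step 2: cheapest edge leaving the tree is 1—4 (4); add 4.
Step 3: cheapest edge leaving the tree is 1—2 (8); add 2.
Step 4: cheapest edge leaving the tree is 0—2 (7); add 0.
Vertex order: 1, 3, 4, 2, 0. The 4th vertex is 2.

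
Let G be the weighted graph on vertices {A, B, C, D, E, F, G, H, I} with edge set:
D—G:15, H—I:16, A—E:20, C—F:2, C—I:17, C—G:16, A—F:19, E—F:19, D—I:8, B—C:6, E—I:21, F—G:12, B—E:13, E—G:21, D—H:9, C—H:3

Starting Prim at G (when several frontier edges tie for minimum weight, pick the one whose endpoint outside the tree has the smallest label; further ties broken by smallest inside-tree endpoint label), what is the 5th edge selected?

D-H

Prim, starting at G.
Step 1: cheapest edge leaving the tree is F—G (12); add F.
Step 2: cheapest edge leaving the tree is C—F (2); add C.
Step 3: cheapest edge leaving the tree is C—H (3); add H.
Step 4: cheapest edge leaving the tree is B—C (6); add B.
Step 5: cheapest edge leaving the tree is D—H (9); add D.
Step 6: cheapest edge leaving the tree is D—I (8); add I.
Step 7: cheapest edge leaving the tree is B—E (13); add E.
Step 8: cheapest edge leaving the tree is A—F (19); add A.
The 5th edge added is D—H.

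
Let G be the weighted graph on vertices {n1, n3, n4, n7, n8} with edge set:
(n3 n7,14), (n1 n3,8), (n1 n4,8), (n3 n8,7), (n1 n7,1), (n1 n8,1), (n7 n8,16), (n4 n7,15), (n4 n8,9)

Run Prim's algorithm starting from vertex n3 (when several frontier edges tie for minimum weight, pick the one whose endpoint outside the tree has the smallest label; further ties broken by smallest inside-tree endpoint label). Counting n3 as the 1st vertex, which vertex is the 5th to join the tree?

Prim's algorithm from n3:
Step 1: cheapest edge leaving the tree is n3 n8 (7); add n8.
Step 2: cheapest edge leaving the tree is n1 n8 (1); add n1.
Step 3: cheapest edge leaving the tree is n1 n7 (1); add n7.
Step 4: cheapest edge leaving the tree is n1 n4 (8); add n4.
Vertex order: n3, n8, n1, n7, n4. The 5th vertex is n4.

n4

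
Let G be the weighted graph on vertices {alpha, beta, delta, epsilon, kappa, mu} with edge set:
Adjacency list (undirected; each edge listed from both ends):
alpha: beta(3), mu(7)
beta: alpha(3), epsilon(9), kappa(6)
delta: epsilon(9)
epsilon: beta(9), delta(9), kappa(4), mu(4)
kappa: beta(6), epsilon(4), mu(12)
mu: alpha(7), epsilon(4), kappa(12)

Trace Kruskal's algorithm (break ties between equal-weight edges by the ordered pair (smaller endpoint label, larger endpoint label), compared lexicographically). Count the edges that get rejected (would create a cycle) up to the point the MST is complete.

Kruskal: consider edges lightest-first.
alpha beta (3): add — endpoints in different components.
epsilon kappa (4): add — endpoints in different components.
epsilon mu (4): add — endpoints in different components.
beta kappa (6): add — endpoints in different components.
alpha mu (7): skip — alpha and mu already connected.
beta epsilon (9): skip — epsilon and beta already connected.
delta epsilon (9): add — endpoints in different components.
Edges rejected before the tree was complete: 2.

2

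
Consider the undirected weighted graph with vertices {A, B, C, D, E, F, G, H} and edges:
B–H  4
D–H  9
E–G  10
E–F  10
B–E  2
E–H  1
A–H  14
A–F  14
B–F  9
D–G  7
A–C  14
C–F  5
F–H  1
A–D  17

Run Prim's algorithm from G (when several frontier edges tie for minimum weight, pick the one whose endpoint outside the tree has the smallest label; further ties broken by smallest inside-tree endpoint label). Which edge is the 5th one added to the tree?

B-E

Grow the tree from G using Prim:
Step 1: cheapest edge leaving the tree is D–G (7); add D.
Step 2: cheapest edge leaving the tree is D–H (9); add H.
Step 3: cheapest edge leaving the tree is E–H (1); add E.
Step 4: cheapest edge leaving the tree is F–H (1); add F.
Step 5: cheapest edge leaving the tree is B–E (2); add B.
Step 6: cheapest edge leaving the tree is C–F (5); add C.
Step 7: cheapest edge leaving the tree is A–C (14); add A.
The 5th edge added is B–E.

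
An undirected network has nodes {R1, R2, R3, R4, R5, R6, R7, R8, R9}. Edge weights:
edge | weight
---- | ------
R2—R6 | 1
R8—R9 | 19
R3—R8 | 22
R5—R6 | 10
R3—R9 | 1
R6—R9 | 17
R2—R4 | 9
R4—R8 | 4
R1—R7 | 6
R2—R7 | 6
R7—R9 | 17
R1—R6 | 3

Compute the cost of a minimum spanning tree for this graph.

Grow the tree from R6 using Prim:
Step 1: cheapest edge leaving the tree is R2—R6 (1); add R2.
Step 2: cheapest edge leaving the tree is R1—R6 (3); add R1.
Step 3: cheapest edge leaving the tree is R1—R7 (6); add R7.
Step 4: cheapest edge leaving the tree is R2—R4 (9); add R4.
Step 5: cheapest edge leaving the tree is R4—R8 (4); add R8.
Step 6: cheapest edge leaving the tree is R5—R6 (10); add R5.
Step 7: cheapest edge leaving the tree is R6—R9 (17); add R9.
Step 8: cheapest edge leaving the tree is R3—R9 (1); add R3.
MST edges: R2—R6, R1—R6, R1—R7, R2—R4, R4—R8, R5—R6, R6—R9, R3—R9; total weight 1+3+6+9+4+10+17+1 = 51.

51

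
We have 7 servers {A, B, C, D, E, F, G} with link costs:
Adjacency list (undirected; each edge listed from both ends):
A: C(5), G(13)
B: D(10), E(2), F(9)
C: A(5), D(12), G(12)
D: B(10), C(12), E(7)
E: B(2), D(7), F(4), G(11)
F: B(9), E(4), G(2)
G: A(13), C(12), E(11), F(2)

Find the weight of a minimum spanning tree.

Prim's algorithm from C:
Step 1: cheapest edge leaving the tree is A–C (5); add A.
Step 2: cheapest edge leaving the tree is C–D (12); add D.
Step 3: cheapest edge leaving the tree is D–E (7); add E.
Step 4: cheapest edge leaving the tree is B–E (2); add B.
Step 5: cheapest edge leaving the tree is E–F (4); add F.
Step 6: cheapest edge leaving the tree is F–G (2); add G.
MST edges: A–C, C–D, D–E, B–E, E–F, F–G; total weight 5+12+7+2+4+2 = 32.

32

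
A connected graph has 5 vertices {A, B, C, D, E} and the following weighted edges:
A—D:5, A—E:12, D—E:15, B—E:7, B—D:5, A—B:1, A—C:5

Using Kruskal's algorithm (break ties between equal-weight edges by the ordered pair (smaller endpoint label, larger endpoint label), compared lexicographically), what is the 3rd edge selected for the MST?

A-D

Kruskal: consider edges lightest-first.
A—B (1): add. Components now {A,B} {C} {D} {E}
A—C (5): add. Components now {A,B,C} {D} {E}
A—D (5): add. Components now {A,B,C,D} {E}
B—D (5): skip — B and D already connected.
B—E (7): add. Components now {A,B,C,D,E}
The 3rd edge added is A—D.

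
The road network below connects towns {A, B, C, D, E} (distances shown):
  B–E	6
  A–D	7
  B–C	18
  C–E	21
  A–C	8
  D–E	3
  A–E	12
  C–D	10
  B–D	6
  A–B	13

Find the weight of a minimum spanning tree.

Prim's algorithm from A:
Step 1: cheapest edge leaving the tree is A–D (7); add D.
Step 2: cheapest edge leaving the tree is D–E (3); add E.
Step 3: cheapest edge leaving the tree is B–D (6); add B.
Step 4: cheapest edge leaving the tree is A–C (8); add C.
MST edges: A–D, D–E, B–D, A–C; total weight 7+3+6+8 = 24.

24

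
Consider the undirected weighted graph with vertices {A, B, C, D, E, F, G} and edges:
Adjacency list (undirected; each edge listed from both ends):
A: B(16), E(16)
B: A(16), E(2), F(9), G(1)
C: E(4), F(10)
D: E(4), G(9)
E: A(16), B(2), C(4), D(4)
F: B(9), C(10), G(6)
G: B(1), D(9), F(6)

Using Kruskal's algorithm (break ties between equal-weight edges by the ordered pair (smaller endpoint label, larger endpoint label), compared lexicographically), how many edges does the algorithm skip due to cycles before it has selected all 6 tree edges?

Sort edges by weight, then run Kruskal:
B G (1): add. Components now {A} {B,G} {C} {D} {E} {F}
B E (2): add. Components now {A} {B,E,G} {C} {D} {F}
C E (4): add. Components now {A} {B,C,E,G} {D} {F}
D E (4): add. Components now {A} {B,C,D,E,G} {F}
F G (6): add. Components now {A} {B,C,D,E,F,G}
B F (9): skip — B and F already connected.
D G (9): skip — D and G already connected.
C F (10): skip — C and F already connected.
A B (16): add. Components now {A,B,C,D,E,F,G}
Edges rejected before the tree was complete: 3.

3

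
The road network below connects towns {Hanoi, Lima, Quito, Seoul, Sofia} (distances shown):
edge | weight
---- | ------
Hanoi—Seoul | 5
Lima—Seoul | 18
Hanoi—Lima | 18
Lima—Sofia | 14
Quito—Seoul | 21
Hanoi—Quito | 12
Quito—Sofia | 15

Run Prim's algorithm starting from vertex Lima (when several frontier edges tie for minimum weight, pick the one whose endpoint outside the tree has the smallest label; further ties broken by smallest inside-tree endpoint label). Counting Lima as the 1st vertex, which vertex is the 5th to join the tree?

Seoul

Prim, starting at Lima.
Step 1: cheapest edge leaving the tree is Lima—Sofia (14); add Sofia.
Step 2: cheapest edge leaving the tree is Quito—Sofia (15); add Quito.
Step 3: cheapest edge leaving the tree is Hanoi—Quito (12); add Hanoi.
Step 4: cheapest edge leaving the tree is Hanoi—Seoul (5); add Seoul.
Vertex order: Lima, Sofia, Quito, Hanoi, Seoul. The 5th vertex is Seoul.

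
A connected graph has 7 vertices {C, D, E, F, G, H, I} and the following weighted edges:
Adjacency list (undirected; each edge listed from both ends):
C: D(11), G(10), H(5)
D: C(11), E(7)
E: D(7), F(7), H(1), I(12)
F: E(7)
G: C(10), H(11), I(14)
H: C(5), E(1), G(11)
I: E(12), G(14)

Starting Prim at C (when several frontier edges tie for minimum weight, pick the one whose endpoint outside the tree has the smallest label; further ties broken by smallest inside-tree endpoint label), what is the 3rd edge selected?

D-E

Grow the tree from C using Prim:
Step 1: frontier [C-H 5, C-G 10, C-D 11] → take C-H (5); add H.
Step 2: frontier [C-G 10, C-D 11, E-H 1, G-H 11] → take E-H (1); add E.
Step 3: frontier [C-G 10, C-D 11, D-E 7, E-F 7, E-I 12, G-H 11] → take D-E (7); add D.
Step 4: frontier [C-G 10, E-F 7, E-I 12, G-H 11] → take E-F (7); add F.
Step 5: frontier [C-G 10, E-I 12, G-H 11] → take C-G (10); add G.
Step 6: frontier [E-I 12, G-I 14] → take E-I (12); add I.
The 3rd edge added is D-E.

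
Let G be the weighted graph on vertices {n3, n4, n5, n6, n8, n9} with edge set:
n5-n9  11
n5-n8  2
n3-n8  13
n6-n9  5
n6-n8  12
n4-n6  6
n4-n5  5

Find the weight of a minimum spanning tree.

31

Grow the tree from n3 using Prim:
Step 1: frontier [n3-n8 13] → take n3-n8 (13); add n8.
Step 2: frontier [n5-n8 2, n6-n8 12] → take n5-n8 (2); add n5.
Step 3: frontier [n4-n5 5, n5-n9 11, n6-n8 12] → take n4-n5 (5); add n4.
Step 4: frontier [n4-n6 6, n5-n9 11, n6-n8 12] → take n4-n6 (6); add n6.
Step 5: frontier [n5-n9 11, n6-n9 5] → take n6-n9 (5); add n9.
MST edges: n3-n8, n5-n8, n4-n5, n4-n6, n6-n9; total weight 13+2+5+6+5 = 31.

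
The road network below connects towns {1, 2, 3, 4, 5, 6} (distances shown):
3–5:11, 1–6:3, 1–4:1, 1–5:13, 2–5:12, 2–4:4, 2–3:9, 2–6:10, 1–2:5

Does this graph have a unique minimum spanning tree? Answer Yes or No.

Kruskal's algorithm — process edges by increasing weight (ties by edge label):
1–4 (1): add — endpoints in different components.
1–6 (3): add — endpoints in different components.
2–4 (4): add — endpoints in different components.
1–2 (5): skip — 1 and 2 already connected.
2–3 (9): add — endpoints in different components.
2–6 (10): skip — 2 and 6 already connected.
3–5 (11): add — endpoints in different components.
Every non-tree edge has weight strictly greater than the heaviest edge on the tree path between its endpoints, so the MST is unique.

Yes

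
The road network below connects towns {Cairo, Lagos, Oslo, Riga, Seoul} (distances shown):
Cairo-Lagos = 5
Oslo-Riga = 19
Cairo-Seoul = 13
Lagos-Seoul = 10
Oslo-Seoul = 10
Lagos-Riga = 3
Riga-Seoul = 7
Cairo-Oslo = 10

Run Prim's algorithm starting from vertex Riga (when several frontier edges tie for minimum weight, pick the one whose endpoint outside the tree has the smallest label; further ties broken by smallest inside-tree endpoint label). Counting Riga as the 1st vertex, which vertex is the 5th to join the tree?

Grow the tree from Riga using Prim:
Step 1: cheapest edge leaving the tree is Lagos-Riga (3); add Lagos.
Step 2: cheapest edge leaving the tree is Cairo-Lagos (5); add Cairo.
Step 3: cheapest edge leaving the tree is Riga-Seoul (7); add Seoul.
Step 4: cheapest edge leaving the tree is Cairo-Oslo (10); add Oslo.
Vertex order: Riga, Lagos, Cairo, Seoul, Oslo. The 5th vertex is Oslo.

Oslo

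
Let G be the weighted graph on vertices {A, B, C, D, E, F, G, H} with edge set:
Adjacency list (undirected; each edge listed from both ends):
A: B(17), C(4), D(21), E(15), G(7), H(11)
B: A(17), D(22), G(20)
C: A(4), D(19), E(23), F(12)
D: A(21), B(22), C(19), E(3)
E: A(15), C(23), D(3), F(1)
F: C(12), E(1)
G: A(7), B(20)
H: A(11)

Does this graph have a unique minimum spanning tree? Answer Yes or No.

Yes

Kruskal's algorithm — process edges by increasing weight (ties by edge label):
E-F (1): add — endpoints in different components.
D-E (3): add — endpoints in different components.
A-C (4): add — endpoints in different components.
A-G (7): add — endpoints in different components.
A-H (11): add — endpoints in different components.
C-F (12): add — endpoints in different components.
A-E (15): skip — A and E already connected.
A-B (17): add — endpoints in different components.
Every non-tree edge has weight strictly greater than the heaviest edge on the tree path between its endpoints, so the MST is unique.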